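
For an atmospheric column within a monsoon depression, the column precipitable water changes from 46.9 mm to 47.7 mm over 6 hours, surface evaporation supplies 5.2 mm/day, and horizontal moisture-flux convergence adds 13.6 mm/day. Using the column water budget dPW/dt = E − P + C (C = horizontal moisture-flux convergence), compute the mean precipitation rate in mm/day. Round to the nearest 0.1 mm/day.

P ≈ 15.6 mm/day

dPW/dt = (47.7 − 46.9) mm / (6/24 day) = +3.200 mm/day.
P = E + C − dPW/dt = 5.2 + (13.6) − (+3.200) = 15.6 mm/day.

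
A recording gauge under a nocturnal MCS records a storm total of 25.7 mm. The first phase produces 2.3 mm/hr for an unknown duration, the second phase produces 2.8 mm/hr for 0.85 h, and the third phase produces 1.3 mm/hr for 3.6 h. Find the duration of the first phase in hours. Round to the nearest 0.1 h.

Known phases: 2.8 × 0.85 + 1.3 × 3.6 = 2.38 + 4.68 = 7.06 mm.
Remaining depth = 25.7 − 7.06 = 18.64 mm.
Duration = 18.64 / 2.3 = 8.1 h.

duration ≈ 8.1 h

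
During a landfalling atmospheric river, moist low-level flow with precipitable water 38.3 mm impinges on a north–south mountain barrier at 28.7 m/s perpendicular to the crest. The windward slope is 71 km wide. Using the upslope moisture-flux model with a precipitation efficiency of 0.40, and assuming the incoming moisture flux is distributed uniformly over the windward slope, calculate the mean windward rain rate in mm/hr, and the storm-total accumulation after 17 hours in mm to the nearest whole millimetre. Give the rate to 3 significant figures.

Incoming column moisture flux per unit ridge length: F = V × PW = 28.7 × 38.3 = 1099.21 mm·m/s.
Spread over the 71 km slope with efficiency ε = 0.40: R = ε·F/W = 0.40 × 1099.21 / 71000 m = 6.193e-03 mm/s.
R = 6.193e-03 × 3600 = 22.3 mm/hr.
Over 17 h: total = 22.3 × 17 = 379.1 ≈ 379 mm.

R ≈ 22.3 mm/hr; total ≈ 379 mm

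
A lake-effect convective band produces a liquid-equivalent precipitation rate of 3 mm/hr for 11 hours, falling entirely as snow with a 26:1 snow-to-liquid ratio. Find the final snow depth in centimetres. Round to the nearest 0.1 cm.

Liquid-equivalent depth = 3 × 11 = 33 mm.
Snow depth = 33 mm × 26 = 858 mm = 85.8 cm.

snow depth ≈ 85.8 cm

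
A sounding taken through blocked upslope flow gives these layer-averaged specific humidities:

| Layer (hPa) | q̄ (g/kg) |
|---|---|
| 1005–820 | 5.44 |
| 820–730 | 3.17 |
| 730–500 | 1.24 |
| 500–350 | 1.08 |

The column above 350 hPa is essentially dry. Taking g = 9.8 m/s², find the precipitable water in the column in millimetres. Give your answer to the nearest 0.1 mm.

PW ≈ 17.7 mm

Precipitable water is the column-integrated vapour mass per unit area: PW = (1/g) Σ q̄ Δp, with q in kg/kg and Δp in Pa (1 kg/m² of water = 1 mm).
Layer 1005–820 hPa: Δp = 185 hPa = 18500 Pa, q̄ = 0.00544 kg/kg → 0.00544 × 18500 / 9.8 = 10.27 mm
Layer 820–730 hPa: Δp = 90 hPa = 9000 Pa, q̄ = 0.00317 kg/kg → 0.00317 × 9000 / 9.8 = 2.91 mm
Layer 730–500 hPa: Δp = 230 hPa = 23000 Pa, q̄ = 0.00124 kg/kg → 0.00124 × 23000 / 9.8 = 2.91 mm
Layer 500–350 hPa: Δp = 150 hPa = 15000 Pa, q̄ = 0.00108 kg/kg → 0.00108 × 15000 / 9.8 = 1.65 mm
PW = 10.27 + 2.91 + 2.91 + 1.65 = 17.74 ≈ 17.7 mm.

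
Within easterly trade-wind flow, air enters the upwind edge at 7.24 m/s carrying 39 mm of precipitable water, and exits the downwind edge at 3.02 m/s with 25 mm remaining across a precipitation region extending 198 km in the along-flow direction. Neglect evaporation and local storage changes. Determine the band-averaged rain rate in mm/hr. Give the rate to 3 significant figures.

Column moisture flux per unit crosswind length is F = V × PW.
Inflow: F_in = 7.24 × 39 = 282.36 mm·m/s
Outflow: F_out = 3.02 × 25 = 75.5 mm·m/s
Steady-state rate R = (F_in − F_out)/L = (282.36 − 75.5) / 198000 m = 1.045e-03 mm/s.
R = 1.045e-03 × 3600 = 3.76 mm/hr.

R ≈ 3.76 mm/hr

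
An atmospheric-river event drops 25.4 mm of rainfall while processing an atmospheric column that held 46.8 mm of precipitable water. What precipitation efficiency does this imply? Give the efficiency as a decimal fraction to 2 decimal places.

ε ≈ 0.54

ε = rainfall / PW = 25.4 / 46.8 = 0.54.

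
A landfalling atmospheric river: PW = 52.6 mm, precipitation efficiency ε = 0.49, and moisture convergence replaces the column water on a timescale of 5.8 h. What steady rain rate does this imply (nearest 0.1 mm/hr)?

R ≈ 4.4 mm/hr

Each overturning extracts ε × PW = 0.49 × 52.6 = 25.774 mm.
Rate = ε·PW / τ = 25.774 / 5.8 h = 4.4 mm/hr.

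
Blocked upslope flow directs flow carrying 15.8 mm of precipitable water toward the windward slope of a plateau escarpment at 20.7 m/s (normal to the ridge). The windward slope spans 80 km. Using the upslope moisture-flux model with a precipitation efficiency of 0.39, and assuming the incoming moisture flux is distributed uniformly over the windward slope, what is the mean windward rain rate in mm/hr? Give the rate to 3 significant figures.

Incoming column moisture flux per unit ridge length: F = V × PW = 20.7 × 15.8 = 327.06 mm·m/s.
Spread over the 80 km slope with efficiency ε = 0.39: R = ε·F/W = 0.39 × 327.06 / 80000 m = 1.594e-03 mm/s.
R = 1.594e-03 × 3600 = 5.74 mm/hr.

R ≈ 5.74 mm/hr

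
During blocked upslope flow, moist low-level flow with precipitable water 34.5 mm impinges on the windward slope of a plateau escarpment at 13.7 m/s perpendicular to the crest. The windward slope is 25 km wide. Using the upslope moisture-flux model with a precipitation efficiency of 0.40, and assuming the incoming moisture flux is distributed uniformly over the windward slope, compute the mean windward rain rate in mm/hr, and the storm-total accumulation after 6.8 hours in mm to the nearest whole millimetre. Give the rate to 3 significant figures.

Incoming column moisture flux per unit ridge length: F = V × PW = 13.7 × 34.5 = 472.65 mm·m/s.
Spread over the 25 km slope with efficiency ε = 0.40: R = ε·F/W = 0.40 × 472.65 / 25000 m = 7.562e-03 mm/s.
R = 7.562e-03 × 3600 = 27.2 mm/hr.
Over 6.8 h: total = 27.2 × 6.8 = 184.96 ≈ 185 mm.

R ≈ 27.2 mm/hr; total ≈ 185 mm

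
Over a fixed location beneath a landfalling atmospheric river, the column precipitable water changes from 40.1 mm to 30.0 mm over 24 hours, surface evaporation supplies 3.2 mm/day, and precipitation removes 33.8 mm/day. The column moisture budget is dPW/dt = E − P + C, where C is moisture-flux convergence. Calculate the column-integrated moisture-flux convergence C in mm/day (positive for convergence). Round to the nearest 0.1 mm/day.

dPW/dt = (30.0 − 40.1) mm / (24/24 day) = -10.100 mm/day.
C = dPW/dt − E + P = (-10.100) − 3.2 + 33.8 = 20.5 mm/day.

C ≈ 20.5 mm/day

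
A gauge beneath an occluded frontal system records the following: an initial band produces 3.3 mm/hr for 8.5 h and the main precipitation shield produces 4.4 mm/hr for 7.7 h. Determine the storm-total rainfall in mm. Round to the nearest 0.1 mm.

Total = Σ Rᵢ Δtᵢ = 3.3 × 8.5 + 4.4 × 7.7
      = 28.05 + 33.88 = 61.9 mm.

total ≈ 61.9 mm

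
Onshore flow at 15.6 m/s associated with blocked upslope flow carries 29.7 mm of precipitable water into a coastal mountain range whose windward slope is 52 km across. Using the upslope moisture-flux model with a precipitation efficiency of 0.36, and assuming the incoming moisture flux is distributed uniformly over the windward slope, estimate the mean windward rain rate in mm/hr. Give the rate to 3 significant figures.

Incoming column moisture flux per unit ridge length: F = V × PW = 15.6 × 29.7 = 463.32 mm·m/s.
Spread over the 52 km slope with efficiency ε = 0.36: R = ε·F/W = 0.36 × 463.32 / 52000 m = 3.208e-03 mm/s.
R = 3.208e-03 × 3600 = 11.5 mm/hr.

R ≈ 11.5 mm/hr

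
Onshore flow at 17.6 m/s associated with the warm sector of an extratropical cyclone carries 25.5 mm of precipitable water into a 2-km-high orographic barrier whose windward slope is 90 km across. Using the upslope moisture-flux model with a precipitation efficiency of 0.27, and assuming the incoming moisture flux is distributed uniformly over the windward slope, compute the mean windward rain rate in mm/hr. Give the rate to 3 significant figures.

Incoming column moisture flux per unit ridge length: F = V × PW = 17.6 × 25.5 = 448.8 mm·m/s.
Spread over the 90 km slope with efficiency ε = 0.27: R = ε·F/W = 0.27 × 448.8 / 90000 m = 1.346e-03 mm/s.
R = 1.346e-03 × 3600 = 4.85 mm/hr.

R ≈ 4.85 mm/hr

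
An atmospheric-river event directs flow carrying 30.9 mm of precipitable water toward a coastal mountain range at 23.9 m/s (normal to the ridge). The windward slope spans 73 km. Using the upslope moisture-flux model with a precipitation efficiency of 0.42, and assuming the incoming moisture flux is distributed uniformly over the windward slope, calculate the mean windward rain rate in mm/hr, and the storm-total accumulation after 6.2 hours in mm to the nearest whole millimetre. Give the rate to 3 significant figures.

Incoming column moisture flux per unit ridge length: F = V × PW = 23.9 × 30.9 = 738.51 mm·m/s.
Spread over the 73 km slope with efficiency ε = 0.42: R = ε·F/W = 0.42 × 738.51 / 73000 m = 4.249e-03 mm/s.
R = 4.249e-03 × 3600 = 15.3 mm/hr.
Over 6.2 h: total = 15.3 × 6.2 = 94.86 ≈ 95 mm.

R ≈ 15.3 mm/hr; total ≈ 95 mm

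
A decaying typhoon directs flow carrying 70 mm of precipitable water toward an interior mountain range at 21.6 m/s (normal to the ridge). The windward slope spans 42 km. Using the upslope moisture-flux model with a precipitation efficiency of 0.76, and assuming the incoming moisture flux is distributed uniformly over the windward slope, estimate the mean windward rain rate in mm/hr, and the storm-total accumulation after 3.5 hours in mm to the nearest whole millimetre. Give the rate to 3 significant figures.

Incoming column moisture flux per unit ridge length: F = V × PW = 21.6 × 70 = 1512 mm·m/s.
Spread over the 42 km slope with efficiency ε = 0.76: R = ε·F/W = 0.76 × 1512 / 42000 m = 2.736e-02 mm/s.
R = 2.736e-02 × 3600 = 98.5 mm/hr.
Over 3.5 h: total = 98.5 × 3.5 = 344.75 ≈ 345 mm.

R ≈ 98.5 mm/hr; total ≈ 345 mm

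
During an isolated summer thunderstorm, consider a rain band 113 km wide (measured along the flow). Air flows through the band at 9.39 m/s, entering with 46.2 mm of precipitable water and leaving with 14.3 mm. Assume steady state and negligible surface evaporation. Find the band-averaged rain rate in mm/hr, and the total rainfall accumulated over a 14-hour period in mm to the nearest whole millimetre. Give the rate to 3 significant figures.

Column moisture flux per unit crosswind length is F = V × PW.
Inflow: F_in = 9.39 × 46.2 = 433.818 mm·m/s
Outflow: F_out = 9.39 × 14.3 = 134.277 mm·m/s
Steady-state rate R = (F_in − F_out)/L = (433.818 − 134.277) / 113000 m = 2.651e-03 mm/s.
R = 2.651e-03 × 3600 = 9.54 mm/hr.
Over 14 h: total = 9.54 × 14 = 133.56 ≈ 134 mm.

R ≈ 9.54 mm/hr; total ≈ 134 mm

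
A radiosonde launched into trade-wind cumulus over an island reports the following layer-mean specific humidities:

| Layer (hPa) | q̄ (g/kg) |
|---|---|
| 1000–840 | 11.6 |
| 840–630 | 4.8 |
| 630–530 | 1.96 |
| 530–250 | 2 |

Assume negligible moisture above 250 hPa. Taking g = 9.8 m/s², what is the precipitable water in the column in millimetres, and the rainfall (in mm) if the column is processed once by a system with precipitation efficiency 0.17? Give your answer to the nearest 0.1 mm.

PW ≈ 36.9 mm; rainfall ≈ 6.3 mm

Precipitable water is the column-integrated vapour mass per unit area: PW = (1/g) Σ q̄ Δp, with q in kg/kg and Δp in Pa (1 kg/m² of water = 1 mm).
Layer 1000–840 hPa: Δp = 160 hPa = 16000 Pa, q̄ = 0.0116 kg/kg → 0.0116 × 16000 / 9.8 = 18.94 mm
Layer 840–630 hPa: Δp = 210 hPa = 21000 Pa, q̄ = 0.0048 kg/kg → 0.0048 × 21000 / 9.8 = 10.29 mm
Layer 630–530 hPa: Δp = 100 hPa = 10000 Pa, q̄ = 0.00196 kg/kg → 0.00196 × 10000 / 9.8 = 2.00 mm
Layer 530–250 hPa: Δp = 280 hPa = 28000 Pa, q̄ = 0.002 kg/kg → 0.002 × 28000 / 9.8 = 5.71 mm
PW = 18.94 + 10.29 + 2.00 + 5.71 = 36.94 ≈ 36.9 mm.
Rainfall = ε × PW = 0.17 × 36.9 = 6.3 mm.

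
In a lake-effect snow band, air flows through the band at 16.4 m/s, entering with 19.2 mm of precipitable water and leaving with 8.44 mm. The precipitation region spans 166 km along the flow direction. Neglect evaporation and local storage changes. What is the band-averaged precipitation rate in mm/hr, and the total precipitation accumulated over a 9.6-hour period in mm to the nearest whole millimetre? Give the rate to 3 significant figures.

Column moisture flux per unit crosswind length is F = V × PW.
Inflow: F_in = 16.4 × 19.2 = 314.88 mm·m/s
Outflow: F_out = 16.4 × 8.44 = 138.416 mm·m/s
Steady-state rate R = (F_in − F_out)/L = (314.88 − 138.416) / 166000 m = 1.063e-03 mm/s.
R = 1.063e-03 × 3600 = 3.83 mm/hr.
Over 9.6 h: total = 3.83 × 9.6 = 36.768 ≈ 37 mm.

R ≈ 3.83 mm/hr; total ≈ 37 mm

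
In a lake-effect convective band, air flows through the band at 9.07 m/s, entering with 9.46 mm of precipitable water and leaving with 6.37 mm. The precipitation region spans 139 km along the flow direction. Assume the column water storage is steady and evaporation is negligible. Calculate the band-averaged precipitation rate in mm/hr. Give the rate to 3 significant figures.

R ≈ 0.726 mm/hr

Column moisture flux per unit crosswind length is F = V × PW.
Inflow: F_in = 9.07 × 9.46 = 85.8022 mm·m/s
Outflow: F_out = 9.07 × 6.37 = 57.7759 mm·m/s
Steady-state rate R = (F_in − F_out)/L = (85.8022 − 57.7759) / 139000 m = 2.016e-04 mm/s.
R = 2.016e-04 × 3600 = 0.726 mm/hr.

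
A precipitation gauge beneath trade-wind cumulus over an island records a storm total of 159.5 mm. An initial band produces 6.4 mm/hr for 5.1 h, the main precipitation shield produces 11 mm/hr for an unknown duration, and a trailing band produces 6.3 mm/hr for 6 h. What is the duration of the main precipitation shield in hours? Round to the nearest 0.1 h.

duration ≈ 8.1 h

Known phases: 6.4 × 5.1 + 6.3 × 6 = 32.64 + 37.8 = 70.44 mm.
Remaining depth = 159.5 − 70.44 = 89.06 mm.
Duration = 89.06 / 11 = 8.1 h.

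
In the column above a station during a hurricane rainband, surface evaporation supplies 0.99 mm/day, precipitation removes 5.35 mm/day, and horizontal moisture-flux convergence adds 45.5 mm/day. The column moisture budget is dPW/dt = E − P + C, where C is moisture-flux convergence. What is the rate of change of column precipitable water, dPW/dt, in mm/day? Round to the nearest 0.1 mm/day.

dPW/dt = E − P + C = 0.99 − 5.35 + (45.5) = 41.1 mm/day.

dPW/dt ≈ 41.1 mm/day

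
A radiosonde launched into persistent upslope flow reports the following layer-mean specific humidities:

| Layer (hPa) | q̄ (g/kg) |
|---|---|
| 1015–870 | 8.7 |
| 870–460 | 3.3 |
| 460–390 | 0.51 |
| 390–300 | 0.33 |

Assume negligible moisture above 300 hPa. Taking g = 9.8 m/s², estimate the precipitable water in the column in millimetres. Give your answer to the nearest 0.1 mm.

Precipitable water is the column-integrated vapour mass per unit area: PW = (1/g) Σ q̄ Δp, with q in kg/kg and Δp in Pa (1 kg/m² of water = 1 mm).
Layer 1015–870 hPa: Δp = 145 hPa = 14500 Pa, q̄ = 0.0087 kg/kg → 0.0087 × 14500 / 9.8 = 12.87 mm
Layer 870–460 hPa: Δp = 410 hPa = 41000 Pa, q̄ = 0.0033 kg/kg → 0.0033 × 41000 / 9.8 = 13.81 mm
Layer 460–390 hPa: Δp = 70 hPa = 7000 Pa, q̄ = 0.00051 kg/kg → 0.00051 × 7000 / 9.8 = 0.36 mm
Layer 390–300 hPa: Δp = 90 hPa = 9000 Pa, q̄ = 0.00033 kg/kg → 0.00033 × 9000 / 9.8 = 0.30 mm
PW = 12.87 + 13.81 + 0.36 + 0.30 = 27.34 ≈ 27.3 mm.

PW ≈ 27.3 mm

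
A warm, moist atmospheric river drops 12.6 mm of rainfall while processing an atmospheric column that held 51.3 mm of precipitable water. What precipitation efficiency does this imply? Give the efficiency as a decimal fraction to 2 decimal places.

ε ≈ 0.25

ε = rainfall / PW = 12.6 / 51.3 = 0.25.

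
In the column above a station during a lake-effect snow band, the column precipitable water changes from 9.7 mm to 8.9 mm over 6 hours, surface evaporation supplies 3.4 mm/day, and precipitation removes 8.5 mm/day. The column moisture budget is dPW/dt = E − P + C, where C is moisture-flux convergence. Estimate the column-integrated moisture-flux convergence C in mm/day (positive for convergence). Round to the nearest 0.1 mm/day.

dPW/dt = (8.9 − 9.7) mm / (6/24 day) = -3.200 mm/day.
C = dPW/dt − E + P = (-3.200) − 3.4 + 8.5 = 1.9 mm/day.

C ≈ 1.9 mm/day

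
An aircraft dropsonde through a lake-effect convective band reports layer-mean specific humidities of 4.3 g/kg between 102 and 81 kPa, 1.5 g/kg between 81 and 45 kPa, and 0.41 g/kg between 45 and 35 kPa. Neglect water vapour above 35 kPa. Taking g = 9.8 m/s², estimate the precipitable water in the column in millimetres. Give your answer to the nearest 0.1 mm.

Precipitable water is the column-integrated vapour mass per unit area: PW = (1/g) Σ q̄ Δp, with q in kg/kg and Δp in Pa (1 kg/m² of water = 1 mm).
Layer 102–81 kPa: Δp = 210 hPa = 21000 Pa, q̄ = 0.0043 kg/kg → 0.0043 × 21000 / 9.8 = 9.21 mm
Layer 81–45 kPa: Δp = 360 hPa = 36000 Pa, q̄ = 0.0015 kg/kg → 0.0015 × 36000 / 9.8 = 5.51 mm
Layer 45–35 kPa: Δp = 100 hPa = 10000 Pa, q̄ = 0.00041 kg/kg → 0.00041 × 10000 / 9.8 = 0.42 mm
PW = 9.21 + 5.51 + 0.42 = 15.14 ≈ 15.1 mm.

PW ≈ 15.1 mm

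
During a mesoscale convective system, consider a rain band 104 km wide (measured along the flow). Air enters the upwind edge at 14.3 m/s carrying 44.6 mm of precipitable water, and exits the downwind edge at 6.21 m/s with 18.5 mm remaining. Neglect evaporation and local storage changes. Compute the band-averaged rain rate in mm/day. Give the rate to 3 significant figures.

R ≈ 434 mm/day

Column moisture flux per unit crosswind length is F = V × PW.
Inflow: F_in = 14.3 × 44.6 = 637.78 mm·m/s
Outflow: F_out = 6.21 × 18.5 = 114.885 mm·m/s
Steady-state rate R = (F_in − F_out)/L = (637.78 − 114.885) / 104000 m = 5.028e-03 mm/s.
R = 5.028e-03 × 3600 × 24 = 434 mm/day.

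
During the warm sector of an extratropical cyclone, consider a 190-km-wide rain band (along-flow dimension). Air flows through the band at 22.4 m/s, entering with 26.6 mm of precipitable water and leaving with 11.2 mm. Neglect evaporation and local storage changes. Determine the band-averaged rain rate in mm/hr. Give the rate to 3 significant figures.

R ≈ 6.54 mm/hr

Column moisture flux per unit crosswind length is F = V × PW.
Inflow: F_in = 22.4 × 26.6 = 595.84 mm·m/s
Outflow: F_out = 22.4 × 11.2 = 250.88 mm·m/s
Steady-state rate R = (F_in − F_out)/L = (595.84 − 250.88) / 190000 m = 1.816e-03 mm/s.
R = 1.816e-03 × 3600 = 6.54 mm/hr.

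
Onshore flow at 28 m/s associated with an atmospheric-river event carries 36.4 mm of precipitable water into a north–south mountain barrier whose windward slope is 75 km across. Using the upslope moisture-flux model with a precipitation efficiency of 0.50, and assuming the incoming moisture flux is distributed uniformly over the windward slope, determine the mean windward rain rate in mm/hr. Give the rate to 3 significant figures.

Incoming column moisture flux per unit ridge length: F = V × PW = 28 × 36.4 = 1019.2 mm·m/s.
Spread over the 75 km slope with efficiency ε = 0.50: R = ε·F/W = 0.50 × 1019.2 / 75000 m = 6.795e-03 mm/s.
R = 6.795e-03 × 3600 = 24.5 mm/hr.

R ≈ 24.5 mm/hr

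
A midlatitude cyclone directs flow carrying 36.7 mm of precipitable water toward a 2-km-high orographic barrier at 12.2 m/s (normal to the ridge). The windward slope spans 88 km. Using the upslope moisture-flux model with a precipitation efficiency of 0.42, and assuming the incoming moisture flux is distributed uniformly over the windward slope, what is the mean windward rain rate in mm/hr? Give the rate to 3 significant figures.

R ≈ 7.69 mm/hr

Incoming column moisture flux per unit ridge length: F = V × PW = 12.2 × 36.7 = 447.74 mm·m/s.
Spread over the 88 km slope with efficiency ε = 0.42: R = ε·F/W = 0.42 × 447.74 / 88000 m = 2.137e-03 mm/s.
R = 2.137e-03 × 3600 = 7.69 mm/hr.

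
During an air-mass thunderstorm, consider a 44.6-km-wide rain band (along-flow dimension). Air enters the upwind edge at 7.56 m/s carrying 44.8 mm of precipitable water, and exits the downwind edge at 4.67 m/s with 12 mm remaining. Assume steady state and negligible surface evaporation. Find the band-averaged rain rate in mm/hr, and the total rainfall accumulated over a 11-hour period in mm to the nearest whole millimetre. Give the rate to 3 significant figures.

Column moisture flux per unit crosswind length is F = V × PW.
Inflow: F_in = 7.56 × 44.8 = 338.688 mm·m/s
Outflow: F_out = 4.67 × 12 = 56.04 mm·m/s
Steady-state rate R = (F_in − F_out)/L = (338.688 − 56.04) / 44600 m = 6.337e-03 mm/s.
R = 6.337e-03 × 3600 = 22.8 mm/hr.
Over 11 h: total = 22.8 × 11 = 250.8 ≈ 251 mm.

R ≈ 22.8 mm/hr; total ≈ 251 mm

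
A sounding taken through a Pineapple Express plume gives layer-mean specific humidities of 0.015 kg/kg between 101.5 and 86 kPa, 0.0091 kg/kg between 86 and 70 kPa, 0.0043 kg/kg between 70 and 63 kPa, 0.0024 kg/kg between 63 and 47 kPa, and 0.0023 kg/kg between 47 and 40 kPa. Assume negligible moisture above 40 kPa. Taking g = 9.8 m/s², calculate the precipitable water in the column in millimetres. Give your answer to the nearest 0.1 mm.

PW ≈ 47.2 mm

Precipitable water is the column-integrated vapour mass per unit area: PW = (1/g) Σ q̄ Δp, with q in kg/kg and Δp in Pa (1 kg/m² of water = 1 mm).
Layer 101.5–86 kPa: Δp = 155 hPa = 15500 Pa, q̄ = 0.015 kg/kg → 0.015 × 15500 / 9.8 = 23.72 mm
Layer 86–70 kPa: Δp = 160 hPa = 16000 Pa, q̄ = 0.0091 kg/kg → 0.0091 × 16000 / 9.8 = 14.86 mm
Layer 70–63 kPa: Δp = 70 hPa = 7000 Pa, q̄ = 0.0043 kg/kg → 0.0043 × 7000 / 9.8 = 3.07 mm
Layer 63–47 kPa: Δp = 160 hPa = 16000 Pa, q̄ = 0.0024 kg/kg → 0.0024 × 16000 / 9.8 = 3.92 mm
Layer 47–40 kPa: Δp = 70 hPa = 7000 Pa, q̄ = 0.0023 kg/kg → 0.0023 × 7000 / 9.8 = 1.64 mm
PW = 23.72 + 14.86 + 3.07 + 3.92 + 1.64 = 47.21 ≈ 47.2 mm.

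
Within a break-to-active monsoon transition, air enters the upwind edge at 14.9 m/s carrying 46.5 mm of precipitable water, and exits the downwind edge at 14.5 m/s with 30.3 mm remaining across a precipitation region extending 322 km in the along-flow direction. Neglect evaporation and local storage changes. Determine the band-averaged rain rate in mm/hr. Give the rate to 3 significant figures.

Column moisture flux per unit crosswind length is F = V × PW.
Inflow: F_in = 14.9 × 46.5 = 692.85 mm·m/s
Outflow: F_out = 14.5 × 30.3 = 439.35 mm·m/s
Steady-state rate R = (F_in − F_out)/L = (692.85 − 439.35) / 322000 m = 7.873e-04 mm/s.
R = 7.873e-04 × 3600 = 2.83 mm/hr.

R ≈ 2.83 mm/hr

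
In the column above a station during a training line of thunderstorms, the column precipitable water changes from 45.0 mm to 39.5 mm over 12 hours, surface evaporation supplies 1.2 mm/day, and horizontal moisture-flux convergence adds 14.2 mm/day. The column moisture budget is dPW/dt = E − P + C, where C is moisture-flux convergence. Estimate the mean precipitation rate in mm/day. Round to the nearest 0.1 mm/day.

dPW/dt = (39.5 − 45.0) mm / (12/24 day) = -11.000 mm/day.
P = E + C − dPW/dt = 1.2 + (14.2) − (-11.000) = 26.4 mm/day.

P ≈ 26.4 mm/day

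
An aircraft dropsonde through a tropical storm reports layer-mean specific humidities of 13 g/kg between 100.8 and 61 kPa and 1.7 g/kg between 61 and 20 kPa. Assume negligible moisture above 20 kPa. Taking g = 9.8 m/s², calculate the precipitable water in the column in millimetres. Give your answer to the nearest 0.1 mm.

Precipitable water is the column-integrated vapour mass per unit area: PW = (1/g) Σ q̄ Δp, with q in kg/kg and Δp in Pa (1 kg/m² of water = 1 mm).
Layer 100.8–61 kPa: Δp = 398 hPa = 39800 Pa, q̄ = 0.013 kg/kg → 0.013 × 39800 / 9.8 = 52.80 mm
Layer 61–20 kPa: Δp = 410 hPa = 41000 Pa, q̄ = 0.0017 kg/kg → 0.0017 × 41000 / 9.8 = 7.11 mm
PW = 52.80 + 7.11 = 59.91 ≈ 59.9 mm.

PW ≈ 59.9 mm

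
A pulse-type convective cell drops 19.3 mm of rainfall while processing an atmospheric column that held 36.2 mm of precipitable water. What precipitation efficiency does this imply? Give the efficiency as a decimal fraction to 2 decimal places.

ε ≈ 0.53

ε = rainfall / PW = 19.3 / 36.2 = 0.53.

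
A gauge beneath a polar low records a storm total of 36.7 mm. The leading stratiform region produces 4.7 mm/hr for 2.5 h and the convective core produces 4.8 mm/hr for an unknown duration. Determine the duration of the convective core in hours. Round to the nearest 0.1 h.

duration ≈ 5.2 h

Known phases: 4.7 × 2.5 = 11.75 mm.
Remaining depth = 36.7 − 11.75 = 24.95 mm.
Duration = 24.95 / 4.8 = 5.2 h.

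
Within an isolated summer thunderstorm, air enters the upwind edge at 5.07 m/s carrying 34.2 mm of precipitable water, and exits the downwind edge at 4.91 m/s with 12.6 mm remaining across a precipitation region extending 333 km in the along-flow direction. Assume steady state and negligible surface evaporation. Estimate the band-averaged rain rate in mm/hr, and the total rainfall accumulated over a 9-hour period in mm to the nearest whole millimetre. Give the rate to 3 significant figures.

R ≈ 1.21 mm/hr; total ≈ 11 mm

Column moisture flux per unit crosswind length is F = V × PW.
Inflow: F_in = 5.07 × 34.2 = 173.394 mm·m/s
Outflow: F_out = 4.91 × 12.6 = 61.866 mm·m/s
Steady-state rate R = (F_in − F_out)/L = (173.394 − 61.866) / 333000 m = 3.349e-04 mm/s.
R = 3.349e-04 × 3600 = 1.21 mm/hr.
Over 9 h: total = 1.21 × 9 = 10.89 ≈ 11 mm.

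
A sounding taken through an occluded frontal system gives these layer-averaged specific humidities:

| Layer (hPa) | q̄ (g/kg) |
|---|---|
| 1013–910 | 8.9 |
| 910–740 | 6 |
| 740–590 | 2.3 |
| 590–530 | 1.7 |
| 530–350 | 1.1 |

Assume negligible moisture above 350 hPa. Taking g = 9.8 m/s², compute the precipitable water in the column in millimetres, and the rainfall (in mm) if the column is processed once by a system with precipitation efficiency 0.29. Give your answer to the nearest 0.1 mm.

Precipitable water is the column-integrated vapour mass per unit area: PW = (1/g) Σ q̄ Δp, with q in kg/kg and Δp in Pa (1 kg/m² of water = 1 mm).
Layer 1013–910 hPa: Δp = 103 hPa = 10300 Pa, q̄ = 0.0089 kg/kg → 0.0089 × 10300 / 9.8 = 9.35 mm
Layer 910–740 hPa: Δp = 170 hPa = 17000 Pa, q̄ = 0.006 kg/kg → 0.006 × 17000 / 9.8 = 10.41 mm
Layer 740–590 hPa: Δp = 150 hPa = 15000 Pa, q̄ = 0.0023 kg/kg → 0.0023 × 15000 / 9.8 = 3.52 mm
Layer 590–530 hPa: Δp = 60 hPa = 6000 Pa, q̄ = 0.0017 kg/kg → 0.0017 × 6000 / 9.8 = 1.04 mm
Layer 530–350 hPa: Δp = 180 hPa = 18000 Pa, q̄ = 0.0011 kg/kg → 0.0011 × 18000 / 9.8 = 2.02 mm
PW = 9.35 + 10.41 + 3.52 + 1.04 + 2.02 = 26.34 ≈ 26.3 mm.
Rainfall = ε × PW = 0.29 × 26.3 = 7.6 mm.

PW ≈ 26.3 mm; rainfall ≈ 7.6 mm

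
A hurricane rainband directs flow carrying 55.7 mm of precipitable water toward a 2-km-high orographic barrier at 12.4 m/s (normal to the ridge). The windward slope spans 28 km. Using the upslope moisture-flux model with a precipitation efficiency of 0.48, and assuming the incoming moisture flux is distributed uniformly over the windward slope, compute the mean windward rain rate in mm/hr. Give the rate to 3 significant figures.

Incoming column moisture flux per unit ridge length: F = V × PW = 12.4 × 55.7 = 690.68 mm·m/s.
Spread over the 28 km slope with efficiency ε = 0.48: R = ε·F/W = 0.48 × 690.68 / 28000 m = 1.184e-02 mm/s.
R = 1.184e-02 × 3600 = 42.6 mm/hr.

R ≈ 42.6 mm/hr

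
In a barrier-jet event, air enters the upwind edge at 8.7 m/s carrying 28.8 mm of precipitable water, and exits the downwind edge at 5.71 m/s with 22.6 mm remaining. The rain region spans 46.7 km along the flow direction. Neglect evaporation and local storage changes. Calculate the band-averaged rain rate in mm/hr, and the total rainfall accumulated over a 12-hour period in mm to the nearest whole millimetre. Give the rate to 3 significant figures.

R ≈ 9.37 mm/hr; total ≈ 112 mm

Column moisture flux per unit crosswind length is F = V × PW.
Inflow: F_in = 8.7 × 28.8 = 250.56 mm·m/s
Outflow: F_out = 5.71 × 22.6 = 129.046 mm·m/s
Steady-state rate R = (F_in − F_out)/L = (250.56 − 129.046) / 46700 m = 2.602e-03 mm/s.
R = 2.602e-03 × 3600 = 9.37 mm/hr.
Over 12 h: total = 9.37 × 12 = 112.44 ≈ 112 mm.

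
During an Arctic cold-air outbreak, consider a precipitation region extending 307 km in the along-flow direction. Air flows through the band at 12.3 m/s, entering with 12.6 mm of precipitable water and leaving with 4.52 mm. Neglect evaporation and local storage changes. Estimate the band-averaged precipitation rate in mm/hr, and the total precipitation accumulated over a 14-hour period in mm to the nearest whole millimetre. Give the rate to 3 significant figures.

Column moisture flux per unit crosswind length is F = V × PW.
Inflow: F_in = 12.3 × 12.6 = 154.98 mm·m/s
Outflow: F_out = 12.3 × 4.52 = 55.596 mm·m/s
Steady-state rate R = (F_in − F_out)/L = (154.98 − 55.596) / 307000 m = 3.237e-04 mm/s.
R = 3.237e-04 × 3600 = 1.17 mm/hr.
Over 14 h: total = 1.17 × 14 = 16.38 ≈ 16 mm.

R ≈ 1.17 mm/hr; total ≈ 16 mm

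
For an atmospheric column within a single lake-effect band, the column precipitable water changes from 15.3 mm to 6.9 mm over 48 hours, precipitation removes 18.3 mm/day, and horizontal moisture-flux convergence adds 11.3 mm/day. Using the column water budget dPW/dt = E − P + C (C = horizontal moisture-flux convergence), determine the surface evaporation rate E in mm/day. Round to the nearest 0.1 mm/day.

dPW/dt = (6.9 − 15.3) mm / (48/24 day) = -4.200 mm/day.
E = dPW/dt + P − C = (-4.200) + 18.3 − (11.3) = 2.8 mm/day.

E ≈ 2.8 mm/day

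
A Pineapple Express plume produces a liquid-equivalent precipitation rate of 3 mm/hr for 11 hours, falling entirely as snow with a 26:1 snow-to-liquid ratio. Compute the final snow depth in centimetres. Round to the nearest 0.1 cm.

snow depth ≈ 85.8 cm

Liquid-equivalent depth = 3 × 11 = 33 mm.
Snow depth = 33 mm × 26 = 858 mm = 85.8 cm.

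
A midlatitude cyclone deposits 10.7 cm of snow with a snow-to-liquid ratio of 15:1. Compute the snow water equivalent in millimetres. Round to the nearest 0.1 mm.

SWE = snow depth / ratio = 10.7 cm / 15 = 0.713 cm = 7.1 mm.

SWE ≈ 7.1 mm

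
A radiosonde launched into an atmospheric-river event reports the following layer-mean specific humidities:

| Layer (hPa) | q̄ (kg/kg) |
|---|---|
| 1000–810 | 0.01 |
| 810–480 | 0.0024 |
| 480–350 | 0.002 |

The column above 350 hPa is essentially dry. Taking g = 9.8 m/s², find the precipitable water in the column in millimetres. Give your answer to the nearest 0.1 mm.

Precipitable water is the column-integrated vapour mass per unit area: PW = (1/g) Σ q̄ Δp, with q in kg/kg and Δp in Pa (1 kg/m² of water = 1 mm).
Layer 1000–810 hPa: Δp = 190 hPa = 19000 Pa, q̄ = 0.01 kg/kg → 0.01 × 19000 / 9.8 = 19.39 mm
Layer 810–480 hPa: Δp = 330 hPa = 33000 Pa, q̄ = 0.0024 kg/kg → 0.0024 × 33000 / 9.8 = 8.08 mm
Layer 480–350 hPa: Δp = 130 hPa = 13000 Pa, q̄ = 0.002 kg/kg → 0.002 × 13000 / 9.8 = 2.65 mm
PW = 19.39 + 8.08 + 2.65 = 30.12 ≈ 30.1 mm.

PW ≈ 30.1 mm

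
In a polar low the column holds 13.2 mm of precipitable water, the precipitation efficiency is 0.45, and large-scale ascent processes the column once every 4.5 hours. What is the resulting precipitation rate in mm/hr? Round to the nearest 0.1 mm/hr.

R ≈ 1.3 mm/hr

Each overturning extracts ε × PW = 0.45 × 13.2 = 5.94 mm.
Rate = ε·PW / τ = 5.94 / 4.5 h = 1.3 mm/hr.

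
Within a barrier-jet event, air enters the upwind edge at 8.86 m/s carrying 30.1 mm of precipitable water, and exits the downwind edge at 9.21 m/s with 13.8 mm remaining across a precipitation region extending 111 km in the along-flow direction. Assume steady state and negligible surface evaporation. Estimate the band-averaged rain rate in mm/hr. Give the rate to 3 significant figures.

R ≈ 4.53 mm/hr

Column moisture flux per unit crosswind length is F = V × PW.
Inflow: F_in = 8.86 × 30.1 = 266.686 mm·m/s
Outflow: F_out = 9.21 × 13.8 = 127.098 mm·m/s
Steady-state rate R = (F_in − F_out)/L = (266.686 − 127.098) / 111000 m = 1.258e-03 mm/s.
R = 1.258e-03 × 3600 = 4.53 mm/hr.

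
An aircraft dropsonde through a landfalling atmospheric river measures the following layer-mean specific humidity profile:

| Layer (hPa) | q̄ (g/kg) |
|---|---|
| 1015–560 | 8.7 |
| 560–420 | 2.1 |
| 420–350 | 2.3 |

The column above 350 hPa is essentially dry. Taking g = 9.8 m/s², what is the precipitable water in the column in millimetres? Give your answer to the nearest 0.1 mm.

Precipitable water is the column-integrated vapour mass per unit area: PW = (1/g) Σ q̄ Δp, with q in kg/kg and Δp in Pa (1 kg/m² of water = 1 mm).
Layer 1015–560 hPa: Δp = 455 hPa = 45500 Pa, q̄ = 0.0087 kg/kg → 0.0087 × 45500 / 9.8 = 40.39 mm
Layer 560–420 hPa: Δp = 140 hPa = 14000 Pa, q̄ = 0.0021 kg/kg → 0.0021 × 14000 / 9.8 = 3.00 mm
Layer 420–350 hPa: Δp = 70 hPa = 7000 Pa, q̄ = 0.0023 kg/kg → 0.0023 × 7000 / 9.8 = 1.64 mm
PW = 40.39 + 3.00 + 1.64 = 45.03 ≈ 45.0 mm.

PW ≈ 45.0 mm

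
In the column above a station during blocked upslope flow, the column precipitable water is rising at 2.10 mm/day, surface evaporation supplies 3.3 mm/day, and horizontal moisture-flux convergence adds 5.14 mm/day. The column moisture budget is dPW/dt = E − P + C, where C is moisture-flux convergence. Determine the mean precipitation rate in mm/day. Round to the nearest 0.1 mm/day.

dPW/dt = +2.10 mm/day.
P = E + C − dPW/dt = 3.3 + (5.14) − (+2.10) = 6.3 mm/day.

P ≈ 6.3 mm/day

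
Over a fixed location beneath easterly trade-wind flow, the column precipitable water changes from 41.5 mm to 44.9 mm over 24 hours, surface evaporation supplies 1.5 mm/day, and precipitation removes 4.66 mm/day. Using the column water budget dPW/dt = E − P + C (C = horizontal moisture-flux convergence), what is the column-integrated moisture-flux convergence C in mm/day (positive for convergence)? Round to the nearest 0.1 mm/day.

C ≈ 6.6 mm/day

dPW/dt = (44.9 − 41.5) mm / (24/24 day) = +3.400 mm/day.
C = dPW/dt − E + P = (+3.400) − 1.5 + 4.66 = 6.6 mm/day.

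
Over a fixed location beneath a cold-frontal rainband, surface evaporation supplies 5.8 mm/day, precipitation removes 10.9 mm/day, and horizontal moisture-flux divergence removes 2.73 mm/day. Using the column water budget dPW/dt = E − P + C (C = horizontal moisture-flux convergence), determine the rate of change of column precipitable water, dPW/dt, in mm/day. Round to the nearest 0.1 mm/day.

dPW/dt ≈ -7.8 mm/day

dPW/dt = E − P + C = 5.8 − 10.9 + (-2.73) = -7.8 mm/day.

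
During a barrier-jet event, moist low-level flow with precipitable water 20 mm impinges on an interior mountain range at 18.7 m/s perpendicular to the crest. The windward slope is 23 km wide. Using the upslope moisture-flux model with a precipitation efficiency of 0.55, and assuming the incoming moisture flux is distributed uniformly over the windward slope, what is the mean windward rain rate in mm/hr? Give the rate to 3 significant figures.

R ≈ 32.2 mm/hr

Incoming column moisture flux per unit ridge length: F = V × PW = 18.7 × 20 = 374 mm·m/s.
Spread over the 23 km slope with efficiency ε = 0.55: R = ε·F/W = 0.55 × 374 / 23000 m = 8.943e-03 mm/s.
R = 8.943e-03 × 3600 = 32.2 mm/hr.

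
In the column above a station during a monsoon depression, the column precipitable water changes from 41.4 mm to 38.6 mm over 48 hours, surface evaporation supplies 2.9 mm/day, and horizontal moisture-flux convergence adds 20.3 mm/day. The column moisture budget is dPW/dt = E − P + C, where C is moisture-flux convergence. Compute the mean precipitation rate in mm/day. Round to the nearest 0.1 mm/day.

dPW/dt = (38.6 − 41.4) mm / (48/24 day) = -1.400 mm/day.
P = E + C − dPW/dt = 2.9 + (20.3) − (-1.400) = 24.6 mm/day.

P ≈ 24.6 mm/day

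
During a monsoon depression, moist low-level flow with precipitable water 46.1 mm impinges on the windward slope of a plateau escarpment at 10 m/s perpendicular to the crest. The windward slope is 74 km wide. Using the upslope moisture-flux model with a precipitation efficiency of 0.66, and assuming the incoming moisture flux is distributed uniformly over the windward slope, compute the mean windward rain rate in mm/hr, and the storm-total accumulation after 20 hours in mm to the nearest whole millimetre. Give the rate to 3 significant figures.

R ≈ 14.8 mm/hr; total ≈ 296 mm

Incoming column moisture flux per unit ridge length: F = V × PW = 10 × 46.1 = 461 mm·m/s.
Spread over the 74 km slope with efficiency ε = 0.66: R = ε·F/W = 0.66 × 461 / 74000 m = 4.112e-03 mm/s.
R = 4.112e-03 × 3600 = 14.8 mm/hr.
Over 20 h: total = 14.8 × 20 = 296 mm.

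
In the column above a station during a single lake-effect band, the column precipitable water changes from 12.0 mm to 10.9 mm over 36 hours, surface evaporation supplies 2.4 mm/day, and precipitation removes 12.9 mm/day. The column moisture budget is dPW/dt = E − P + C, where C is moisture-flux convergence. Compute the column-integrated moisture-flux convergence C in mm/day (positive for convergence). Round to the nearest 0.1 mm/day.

C ≈ 9.8 mm/day

dPW/dt = (10.9 − 12.0) mm / (36/24 day) = -0.733 mm/day.
C = dPW/dt − E + P = (-0.733) − 2.4 + 12.9 = 9.8 mm/day.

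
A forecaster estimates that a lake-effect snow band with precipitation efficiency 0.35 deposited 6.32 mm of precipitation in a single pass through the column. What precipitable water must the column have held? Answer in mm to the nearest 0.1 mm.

PW ≈ 18.1 mm

PW = precipitation / ε = 6.32 / 0.35 = 18.1 mm.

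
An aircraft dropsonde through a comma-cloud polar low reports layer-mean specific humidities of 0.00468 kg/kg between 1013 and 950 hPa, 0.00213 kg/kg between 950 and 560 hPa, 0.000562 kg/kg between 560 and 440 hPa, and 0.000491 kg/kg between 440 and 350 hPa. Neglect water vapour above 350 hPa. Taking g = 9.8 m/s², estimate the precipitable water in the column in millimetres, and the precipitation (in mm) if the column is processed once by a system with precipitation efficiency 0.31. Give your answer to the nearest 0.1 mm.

PW ≈ 12.6 mm; precipitation ≈ 3.9 mm

Precipitable water is the column-integrated vapour mass per unit area: PW = (1/g) Σ q̄ Δp, with q in kg/kg and Δp in Pa (1 kg/m² of water = 1 mm).
Layer 1013–950 hPa: Δp = 63 hPa = 6300 Pa, q̄ = 0.00468 kg/kg → 0.00468 × 6300 / 9.8 = 3.01 mm
Layer 950–560 hPa: Δp = 390 hPa = 39000 Pa, q̄ = 0.00213 kg/kg → 0.00213 × 39000 / 9.8 = 8.48 mm
Layer 560–440 hPa: Δp = 120 hPa = 12000 Pa, q̄ = 0.000562 kg/kg → 0.000562 × 12000 / 9.8 = 0.69 mm
Layer 440–350 hPa: Δp = 90 hPa = 9000 Pa, q̄ = 0.000491 kg/kg → 0.000491 × 9000 / 9.8 = 0.45 mm
PW = 3.01 + 8.48 + 0.69 + 0.45 = 12.63 ≈ 12.6 mm.
Precipitation = ε × PW = 0.31 × 12.6 = 3.9 mm.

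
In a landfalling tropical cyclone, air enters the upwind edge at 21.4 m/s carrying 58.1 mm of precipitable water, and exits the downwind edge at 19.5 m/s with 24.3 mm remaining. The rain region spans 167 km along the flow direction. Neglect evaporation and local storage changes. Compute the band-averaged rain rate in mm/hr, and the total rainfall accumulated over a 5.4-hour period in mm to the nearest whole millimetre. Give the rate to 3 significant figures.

R ≈ 16.6 mm/hr; total ≈ 90 mm

Column moisture flux per unit crosswind length is F = V × PW.
Inflow: F_in = 21.4 × 58.1 = 1243.34 mm·m/s
Outflow: F_out = 19.5 × 24.3 = 473.85 mm·m/s
Steady-state rate R = (F_in − F_out)/L = (1243.34 − 473.85) / 167000 m = 4.608e-03 mm/s.
R = 4.608e-03 × 3600 = 16.6 mm/hr.
Over 5.4 h: total = 16.6 × 5.4 = 89.64 ≈ 90 mm.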